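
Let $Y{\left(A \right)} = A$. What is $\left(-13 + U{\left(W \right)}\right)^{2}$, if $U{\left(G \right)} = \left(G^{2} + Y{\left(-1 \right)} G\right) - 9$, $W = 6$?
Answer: $64$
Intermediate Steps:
$U{\left(G \right)} = -9 + G^{2} - G$ ($U{\left(G \right)} = \left(G^{2} - G\right) - 9 = -9 + G^{2} - G$)
$\left(-13 + U{\left(W \right)}\right)^{2} = \left(-13 - \left(15 - 36\right)\right)^{2} = \left(-13 - -21\right)^{2} = \left(-13 + 21\right)^{2} = 8^{2} = 64$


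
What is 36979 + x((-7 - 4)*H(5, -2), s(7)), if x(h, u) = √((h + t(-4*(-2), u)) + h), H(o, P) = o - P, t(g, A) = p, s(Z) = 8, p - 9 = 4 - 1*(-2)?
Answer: 36979 + I*√139 ≈ 36979.0 + 11.79*I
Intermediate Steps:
p = 15 (p = 9 + (4 - 1*(-2)) = 9 + (4 + 2) = 9 + 6 = 15)
t(g, A) = 15
x(h, u) = √(15 + 2*h) (x(h, u) = √((h + 15) + h) = √((15 + h) + h) = √(15 + 2*h))
36979 + x((-7 - 4)*H(5, -2), s(7)) = 36979 + √(15 + 2*((-7 - 4)*(5 - 1*(-2)))) = 36979 + √(15 + 2*(-11*(5 + 2))) = 36979 + √(15 + 2*(-11*7)) = 36979 + √(15 + 2*(-77)) = 36979 + √(15 - 154) = 36979 + √(-139) = 36979 + I*√139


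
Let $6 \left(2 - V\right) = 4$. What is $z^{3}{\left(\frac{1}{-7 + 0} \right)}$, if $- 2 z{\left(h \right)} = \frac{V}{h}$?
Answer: $\frac{2744}{27} \approx 101.63$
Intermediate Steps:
$V = \frac{4}{3}$ ($V = 2 - \frac{2}{3} = \frac{4}{3} \approx 1.3333$)
$z{\left(h \right)} = - \frac{2}{3 h}$ ($z{\left(h \right)} = - \frac{\frac{4}{3} \frac{1}{h}}{2} = - \frac{2}{3 h}$)
$z^{3}{\left(\frac{1}{-7 + 0} \right)} = \left(- \frac{2}{3 \frac{1}{-7 + 0}}\right)^{3} = \left(- \frac{2}{3 \frac{1}{-7}}\right)^{3} = \left(- \frac{2}{3 \left(- \frac{1}{7}\right)}\right)^{3} = \left(\left(- \frac{2}{3}\right) \left(-7\right)\right)^{3} = \left(\frac{14}{3}\right)^{3} = \frac{2744}{27}$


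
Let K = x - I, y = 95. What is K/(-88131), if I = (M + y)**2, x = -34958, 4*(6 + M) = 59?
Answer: 243851/470032 ≈ 0.51880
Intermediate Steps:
M = 35/4 (M = -6 + (1/4)*59 = -6 + 59/4 = 35/4 ≈ 8.7500)
I = 172225/16 (I = (35/4 + 95)**2 = (415/4)**2 = 172225/16 ≈ 10764.)
K = -731553/16 (K = -34958 - 1*172225/16 = -34958 - 172225/16 = -731553/16 ≈ -45722.)
K/(-88131) = -731553/16/(-88131) = -731553/16*(-1/88131) = 243851/470032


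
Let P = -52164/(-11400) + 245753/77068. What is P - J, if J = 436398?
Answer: -15975068265427/36607300 ≈ -4.3639e+5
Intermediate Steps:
P = 284239973/36607300 (P = -52164*(-1/11400) + 245753*(1/77068) = 4347/950 + 245753/77068 = 284239973/36607300 ≈ 7.7646)
P - J = 284239973/36607300 - 1*436398 = 284239973/36607300 - 436398 = -15975068265427/36607300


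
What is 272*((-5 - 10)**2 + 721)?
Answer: 257312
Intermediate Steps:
272*((-5 - 10)**2 + 721) = 272*((-15)**2 + 721) = 272*(225 + 721) = 272*946 = 257312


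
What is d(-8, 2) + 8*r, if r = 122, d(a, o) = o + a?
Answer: 970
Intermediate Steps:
d(a, o) = a + o
d(-8, 2) + 8*r = (-8 + 2) + 8*122 = -6 + 976 = 970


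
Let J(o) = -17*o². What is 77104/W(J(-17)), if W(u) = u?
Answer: -77104/4913 ≈ -15.694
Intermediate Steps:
77104/W(J(-17)) = 77104/((-17*(-17)²)) = 77104/((-17*289)) = 77104/(-4913) = 77104*(-1/4913) = -77104/4913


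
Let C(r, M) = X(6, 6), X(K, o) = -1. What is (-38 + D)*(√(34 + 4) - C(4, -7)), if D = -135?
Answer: -173 - 173*√38 ≈ -1239.4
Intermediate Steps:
C(r, M) = -1
(-38 + D)*(√(34 + 4) - C(4, -7)) = (-38 - 135)*(√(34 + 4) - 1*(-1)) = -173*(√38 + 1) = -173*(1 + √38) = -173 - 173*√38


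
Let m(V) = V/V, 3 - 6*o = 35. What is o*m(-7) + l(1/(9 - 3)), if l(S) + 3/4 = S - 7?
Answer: -155/12 ≈ -12.917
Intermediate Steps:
o = -16/3 (o = ½ - ⅙*35 = ½ - 35/6 = -16/3 ≈ -5.3333)
m(V) = 1
l(S) = -31/4 + S (l(S) = -¾ + (S - 7) = -¾ + (-7 + S) = -31/4 + S)
o*m(-7) + l(1/(9 - 3)) = -16/3*1 + (-31/4 + 1/(9 - 3)) = -16/3 + (-31/4 + 1/6) = -16/3 + (-31/4 + ⅙) = -16/3 - 91/12 = -155/12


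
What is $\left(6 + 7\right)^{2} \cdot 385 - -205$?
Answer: $65270$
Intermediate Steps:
$\left(6 + 7\right)^{2} \cdot 385 - -205 = 13^{2} \cdot 385 + \left(208 - 3\right) = 169 \cdot 385 + 205 = 65065 + 205 = 65270$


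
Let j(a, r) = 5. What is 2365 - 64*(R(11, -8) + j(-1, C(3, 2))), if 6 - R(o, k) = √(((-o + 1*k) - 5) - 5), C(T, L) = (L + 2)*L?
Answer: 1661 + 64*I*√29 ≈ 1661.0 + 344.65*I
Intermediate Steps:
C(T, L) = L*(2 + L) (C(T, L) = (2 + L)*L = L*(2 + L))
R(o, k) = 6 - √(-10 + k - o) (R(o, k) = 6 - √(((-o + 1*k) - 5) - 5) = 6 - √(((-o + k) - 5) - 5) = 6 - √(((k - o) - 5) - 5) = 6 - √((-5 + k - o) - 5) = 6 - √(-10 + k - o))
2365 - 64*(R(11, -8) + j(-1, C(3, 2))) = 2365 - 64*((6 - √(-10 - 8 - 1*11)) + 5) = 2365 - 64*((6 - √(-10 - 8 - 11)) + 5) = 2365 - 64*((6 - √(-29)) + 5) = 2365 - 64*((6 - I*√29) + 5) = 2365 - 64*(11 - I*√29) = 2365 + (-704 + 64*I*√29) = 1661 + 64*I*√29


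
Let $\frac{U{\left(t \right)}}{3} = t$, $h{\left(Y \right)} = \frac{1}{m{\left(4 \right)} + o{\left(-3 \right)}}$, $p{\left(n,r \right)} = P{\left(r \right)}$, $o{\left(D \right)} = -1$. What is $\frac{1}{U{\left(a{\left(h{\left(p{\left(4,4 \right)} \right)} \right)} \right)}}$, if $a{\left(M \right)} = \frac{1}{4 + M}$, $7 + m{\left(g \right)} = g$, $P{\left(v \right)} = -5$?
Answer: $\frac{5}{4} \approx 1.25$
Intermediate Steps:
$m{\left(g \right)} = -7 + g$
$p{\left(n,r \right)} = -5$
$h{\left(Y \right)} = - \frac{1}{4}$ ($h{\left(Y \right)} = \frac{1}{\left(-7 + 4\right) - 1} = \frac{1}{-3 - 1} = \frac{1}{-4} = - \frac{1}{4}$)
$U{\left(t \right)} = 3 t$
$\frac{1}{U{\left(a{\left(h{\left(p{\left(4,4 \right)} \right)} \right)} \right)}} = \frac{1}{3 \frac{1}{4 - \frac{1}{4}}} = \frac{1}{3 \frac{1}{\frac{15}{4}}} = \frac{1}{3 \cdot \frac{4}{15}} = \frac{1}{\frac{4}{5}} = \frac{5}{4}$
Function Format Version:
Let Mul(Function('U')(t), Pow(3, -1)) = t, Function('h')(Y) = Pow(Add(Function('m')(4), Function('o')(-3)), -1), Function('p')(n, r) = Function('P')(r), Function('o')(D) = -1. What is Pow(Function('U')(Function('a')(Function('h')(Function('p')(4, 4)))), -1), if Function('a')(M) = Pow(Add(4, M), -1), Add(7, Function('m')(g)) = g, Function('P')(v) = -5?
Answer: Rational(5, 4) ≈ 1.2500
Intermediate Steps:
Function('m')(g) = Add(-7, g)
Function('p')(n, r) = -5
Function('h')(Y) = Rational(-1, 4) (Function('h')(Y) = Pow(Add(Add(-7, 4), -1), -1) = Pow(Add(-3, -1), -1) = Pow(-4, -1) = Rational(-1, 4))
Function('U')(t) = Mul(3, t)
Pow(Function('U')(Function('a')(Function('h')(Function('p')(4, 4)))), -1) = Pow(Mul(3, Pow(Add(4, Rational(-1, 4)), -1)), -1) = Pow(Mul(3, Pow(Rational(15, 4), -1)), -1) = Pow(Mul(3, Rational(4, 15)), -1) = Pow(Rational(4, 5), -1) = Rational(5, 4)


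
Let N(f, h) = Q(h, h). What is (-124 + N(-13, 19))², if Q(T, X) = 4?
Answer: 14400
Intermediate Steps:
N(f, h) = 4
(-124 + N(-13, 19))² = (-124 + 4)² = (-120)² = 14400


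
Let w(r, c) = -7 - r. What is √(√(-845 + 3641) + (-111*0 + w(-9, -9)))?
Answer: √(2 + 2*√699) ≈ 7.4079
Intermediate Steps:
√(√(-845 + 3641) + (-111*0 + w(-9, -9))) = √(√(-845 + 3641) + (-111*0 + (-7 - 1*(-9)))) = √(√2796 + (0 + (-7 + 9))) = √(2*√699 + (0 + 2)) = √(2*√699 + 2) = √(2 + 2*√699)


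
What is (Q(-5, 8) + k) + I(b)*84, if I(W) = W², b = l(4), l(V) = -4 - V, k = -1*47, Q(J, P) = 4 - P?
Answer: 5325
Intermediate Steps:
k = -47
b = -8 (b = -4 - 1*4 = -4 - 4 = -8)
(Q(-5, 8) + k) + I(b)*84 = ((4 - 1*8) - 47) + (-8)²*84 = ((4 - 8) - 47) + 64*84 = (-4 - 47) + 5376 = -51 + 5376 = 5325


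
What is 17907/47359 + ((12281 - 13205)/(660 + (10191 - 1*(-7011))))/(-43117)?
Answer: 176810572273/467612962687 ≈ 0.37811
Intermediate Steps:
17907/47359 + ((12281 - 13205)/(660 + (10191 - 1*(-7011))))/(-43117) = 17907*(1/47359) - 924/(660 + (10191 + 7011))*(-1/43117) = 17907/47359 - 924/(660 + 17202)*(-1/43117) = 17907/47359 - 924/17862*(-1/43117) = 17907/47359 - 924*1/17862*(-1/43117) = 17907/47359 - 154/2977*(-1/43117) = 17907/47359 + 154/128359309 = 176810572273/467612962687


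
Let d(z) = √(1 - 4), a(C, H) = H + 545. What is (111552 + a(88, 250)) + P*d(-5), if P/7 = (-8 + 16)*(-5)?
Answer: 112347 - 280*I*√3 ≈ 1.1235e+5 - 484.97*I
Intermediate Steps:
a(C, H) = 545 + H
d(z) = I*√3 (d(z) = √(-3) = I*√3)
P = -280 (P = 7*((-8 + 16)*(-5)) = 7*(8*(-5)) = 7*(-40) = -280)
(111552 + a(88, 250)) + P*d(-5) = (111552 + (545 + 250)) - 280*I*√3 = (111552 + 795) - 280*I*√3 = 112347 - 280*I*√3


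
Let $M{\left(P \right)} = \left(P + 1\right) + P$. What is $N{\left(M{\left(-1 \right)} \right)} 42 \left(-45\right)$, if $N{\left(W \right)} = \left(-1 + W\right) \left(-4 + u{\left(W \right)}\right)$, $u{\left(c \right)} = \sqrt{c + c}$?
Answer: $-15120 + 3780 i \sqrt{2} \approx -15120.0 + 5345.7 i$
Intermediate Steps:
$M{\left(P \right)} = 1 + 2 P$ ($M{\left(P \right)} = \left(1 + P\right) + P = 1 + 2 P$)
$u{\left(c \right)} = \sqrt{2} \sqrt{c}$ ($u{\left(c \right)} = \sqrt{2 c} = \sqrt{2} \sqrt{c}$)
$N{\left(W \right)} = \left(-1 + W\right) \left(-4 + \sqrt{2} \sqrt{W}\right)$
$N{\left(M{\left(-1 \right)} \right)} 42 \left(-45\right) = \left(4 - 4 \left(1 + 2 \left(-1\right)\right) + \sqrt{2} \left(1 + 2 \left(-1\right)\right)^{\frac{3}{2}} - \sqrt{2} \sqrt{1 + 2 \left(-1\right)}\right) 42 \left(-45\right) = \left(4 - 4 \left(1 - 2\right) + \sqrt{2} \left(1 - 2\right)^{\frac{3}{2}} - \sqrt{2} \sqrt{1 - 2}\right) 42 \left(-45\right) = \left(4 - -4 + \sqrt{2} \left(-1\right)^{\frac{3}{2}} - \sqrt{2} \sqrt{-1}\right) 42 \left(-45\right) = \left(4 + 4 + \sqrt{2} \left(- i\right) - \sqrt{2} i\right) 42 \left(-45\right) = \left(4 + 4 - i \sqrt{2} - i \sqrt{2}\right) 42 \left(-45\right) = \left(8 - 2 i \sqrt{2}\right) 42 \left(-45\right) = \left(336 - 84 i \sqrt{2}\right) \left(-45\right) = -15120 + 3780 i \sqrt{2}$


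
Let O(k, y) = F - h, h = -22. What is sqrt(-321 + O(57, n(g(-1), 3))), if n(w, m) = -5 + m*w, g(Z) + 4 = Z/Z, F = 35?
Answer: 2*I*sqrt(66) ≈ 16.248*I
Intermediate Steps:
g(Z) = -3 (g(Z) = -4 + Z/Z = -4 + 1 = -3)
O(k, y) = 57 (O(k, y) = 35 - 1*(-22) = 35 + 22 = 57)
sqrt(-321 + O(57, n(g(-1), 3))) = sqrt(-321 + 57) = sqrt(-264) = 2*I*sqrt(66)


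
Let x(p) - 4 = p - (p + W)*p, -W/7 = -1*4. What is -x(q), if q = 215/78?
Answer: 474679/6084 ≈ 78.021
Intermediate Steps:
W = 28 (W = -(-7)*4 = -7*(-4) = 28)
q = 215/78 (q = 215*(1/78) = 215/78 ≈ 2.7564)
x(p) = 4 + p - p*(28 + p) (x(p) = 4 + (p - (p + 28)*p) = 4 + (p - (28 + p)*p) = 4 + (p - p*(28 + p)) = 4 + p - p*(28 + p))
-x(q) = -(4 - (215/78)² - 27*215/78) = -(4 - 1*46225/6084 - 1935/26) = -(4 - 46225/6084 - 1935/26) = -1*(-474679/6084) = 474679/6084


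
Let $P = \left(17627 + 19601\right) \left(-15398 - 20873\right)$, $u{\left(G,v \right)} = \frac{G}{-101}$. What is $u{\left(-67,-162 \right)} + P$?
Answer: $- \frac{136379975521}{101} \approx -1.3503 \cdot 10^{9}$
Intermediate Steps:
$u{\left(G,v \right)} = - \frac{G}{101}$ ($u{\left(G,v \right)} = G \left(- \frac{1}{101}\right) = - \frac{G}{101}$)
$P = -1350296788$ ($P = 37228 \left(-36271\right) = -1350296788$)
$u{\left(-67,-162 \right)} + P = \left(- \frac{1}{101}\right) \left(-67\right) - 1350296788 = \frac{67}{101} - 1350296788 = - \frac{136379975521}{101}$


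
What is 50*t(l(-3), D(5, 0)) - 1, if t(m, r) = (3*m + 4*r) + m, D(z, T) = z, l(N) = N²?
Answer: 2799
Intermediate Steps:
t(m, r) = 4*m + 4*r
50*t(l(-3), D(5, 0)) - 1 = 50*(4*(-3)² + 4*5) - 1 = 50*(4*9 + 20) - 1 = 50*(36 + 20) - 1 = 50*56 - 1 = 2800 - 1 = 2799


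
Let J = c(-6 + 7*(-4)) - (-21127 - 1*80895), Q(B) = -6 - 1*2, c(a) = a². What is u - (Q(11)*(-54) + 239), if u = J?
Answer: 102507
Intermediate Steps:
Q(B) = -8 (Q(B) = -6 - 2 = -8)
J = 103178 (J = (-6 + 7*(-4))² - (-21127 - 1*80895) = (-6 - 28)² - (-21127 - 80895) = (-34)² - 1*(-102022) = 1156 + 102022 = 103178)
u = 103178
u - (Q(11)*(-54) + 239) = 103178 - (-8*(-54) + 239) = 103178 - (432 + 239) = 103178 - 1*671 = 103178 - 671 = 102507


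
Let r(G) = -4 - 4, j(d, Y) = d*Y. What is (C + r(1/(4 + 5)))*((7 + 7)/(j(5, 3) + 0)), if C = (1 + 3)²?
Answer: 112/15 ≈ 7.4667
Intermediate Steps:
j(d, Y) = Y*d
r(G) = -8
C = 16 (C = 4² = 16)
(C + r(1/(4 + 5)))*((7 + 7)/(j(5, 3) + 0)) = (16 - 8)*((7 + 7)/(3*5 + 0)) = 8*(14/(15 + 0)) = 8*(14/15) = 112/15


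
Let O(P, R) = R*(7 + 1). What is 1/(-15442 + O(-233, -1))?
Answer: -1/15450 ≈ -6.4725e-5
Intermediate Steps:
O(P, R) = 8*R (O(P, R) = R*8 = 8*R)
1/(-15442 + O(-233, -1)) = 1/(-15442 + 8*(-1)) = 1/(-15442 - 8) = 1/(-15450) = -1/15450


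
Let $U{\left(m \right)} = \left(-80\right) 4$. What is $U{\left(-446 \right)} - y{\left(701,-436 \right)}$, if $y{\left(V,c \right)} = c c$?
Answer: $-190416$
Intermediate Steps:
$y{\left(V,c \right)} = c^{2}$
$U{\left(m \right)} = -320$
$U{\left(-446 \right)} - y{\left(701,-436 \right)} = -320 - \left(-436\right)^{2} = -320 - 190096 = -190416$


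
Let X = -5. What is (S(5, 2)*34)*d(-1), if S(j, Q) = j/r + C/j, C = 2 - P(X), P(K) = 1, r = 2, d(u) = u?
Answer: -459/5 ≈ -91.800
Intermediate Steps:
C = 1 (C = 2 - 1*1 = 2 - 1 = 1)
S(j, Q) = 1/j + j/2 (S(j, Q) = j/2 + 1/j = 1/j + j/2)
(S(5, 2)*34)*d(-1) = ((1/5 + (½)*5)*34)*(-1) = ((⅕ + 5/2)*34)*(-1) = ((27/10)*34)*(-1) = (459/5)*(-1) = -459/5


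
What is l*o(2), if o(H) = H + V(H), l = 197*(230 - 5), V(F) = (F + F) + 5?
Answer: 487575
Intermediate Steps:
V(F) = 5 + 2*F (V(F) = 2*F + 5 = 5 + 2*F)
l = 44325 (l = 197*225 = 44325)
o(H) = 5 + 3*H (o(H) = H + (5 + 2*H) = 5 + 3*H)
l*o(2) = 44325*(5 + 3*2) = 44325*(5 + 6) = 44325*11 = 487575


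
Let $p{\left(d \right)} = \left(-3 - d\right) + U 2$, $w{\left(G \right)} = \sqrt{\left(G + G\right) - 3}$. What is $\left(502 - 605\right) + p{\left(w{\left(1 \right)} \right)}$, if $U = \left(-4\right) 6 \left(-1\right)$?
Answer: $-58 - i \approx -58.0 - 1.0 i$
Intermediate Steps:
$U = 24$ ($U = \left(-24\right) \left(-1\right) = 24$)
$w{\left(G \right)} = \sqrt{-3 + 2 G}$ ($w{\left(G \right)} = \sqrt{2 G - 3} = \sqrt{-3 + 2 G}$)
$p{\left(d \right)} = 45 - d$ ($p{\left(d \right)} = \left(-3 - d\right) + 24 \cdot 2 = \left(-3 - d\right) + 48 = 45 - d$)
$\left(502 - 605\right) + p{\left(w{\left(1 \right)} \right)} = \left(502 - 605\right) + \left(45 - \sqrt{-3 + 2 \cdot 1}\right) = -103 + \left(45 - \sqrt{-3 + 2}\right) = -103 + \left(45 - \sqrt{-1}\right) = -103 + \left(45 - i\right) = -58 - i$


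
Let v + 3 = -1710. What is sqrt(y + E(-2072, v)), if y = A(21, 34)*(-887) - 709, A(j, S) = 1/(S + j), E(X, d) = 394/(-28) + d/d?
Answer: 3*I*sqrt(48630890)/770 ≈ 27.17*I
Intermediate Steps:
v = -1713 (v = -3 - 1710 = -1713)
E(X, d) = -183/14 (E(X, d) = 394*(-1/28) + 1 = -197/14 + 1 = -183/14)
y = -39882/55 (y = -887/(34 + 21) - 709 = -887/55 - 709 = -39882/55 ≈ -725.13)
sqrt(y + E(-2072, v)) = sqrt(-39882/55 - 183/14) = sqrt(-568413/770) = 3*I*sqrt(48630890)/770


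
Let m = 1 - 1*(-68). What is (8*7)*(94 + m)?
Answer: 9128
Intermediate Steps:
m = 69 (m = 1 + 68 = 69)
(8*7)*(94 + m) = (8*7)*(94 + 69) = 56*163 = 9128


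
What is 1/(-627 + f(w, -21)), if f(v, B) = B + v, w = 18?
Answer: -1/630 ≈ -0.0015873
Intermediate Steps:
1/(-627 + f(w, -21)) = 1/(-627 + (-21 + 18)) = 1/(-627 - 3) = 1/(-630) = -1/630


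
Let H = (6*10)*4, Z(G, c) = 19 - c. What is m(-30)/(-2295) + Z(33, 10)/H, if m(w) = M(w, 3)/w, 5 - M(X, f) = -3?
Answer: 20719/550800 ≈ 0.037616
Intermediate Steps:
H = 240 (H = 60*4 = 240)
M(X, f) = 8 (M(X, f) = 5 - 1*(-3) = 5 + 3 = 8)
m(w) = 8/w
m(-30)/(-2295) + Z(33, 10)/H = (8/(-30))/(-2295) + (19 - 1*10)/240 = (8*(-1/30))*(-1/2295) + (19 - 10)*(1/240) = -4/15*(-1/2295) + 9*(1/240) = 4/34425 + 3/80 = 20719/550800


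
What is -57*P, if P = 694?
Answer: -39558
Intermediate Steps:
-57*P = -57*694 = -39558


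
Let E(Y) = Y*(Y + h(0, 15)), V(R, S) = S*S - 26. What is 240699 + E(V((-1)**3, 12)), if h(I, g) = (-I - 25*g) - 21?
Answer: 207895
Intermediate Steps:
h(I, g) = -21 - I - 25*g
V(R, S) = -26 + S**2 (V(R, S) = S**2 - 26 = -26 + S**2)
E(Y) = Y*(-396 + Y) (E(Y) = Y*(Y + (-21 - 1*0 - 25*15)) = Y*(Y + (-21 + 0 - 375)) = Y*(Y - 396) = Y*(-396 + Y))
240699 + E(V((-1)**3, 12)) = 240699 + (-26 + 12**2)*(-396 + (-26 + 12**2)) = 240699 + (-26 + 144)*(-396 + (-26 + 144)) = 240699 + 118*(-396 + 118) = 240699 + 118*(-278) = 240699 - 32804 = 207895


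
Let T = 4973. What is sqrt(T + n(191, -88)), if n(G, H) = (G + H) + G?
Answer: sqrt(5267) ≈ 72.574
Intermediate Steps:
n(G, H) = H + 2*G
sqrt(T + n(191, -88)) = sqrt(4973 + (-88 + 2*191)) = sqrt(4973 + (-88 + 382)) = sqrt(4973 + 294) = sqrt(5267)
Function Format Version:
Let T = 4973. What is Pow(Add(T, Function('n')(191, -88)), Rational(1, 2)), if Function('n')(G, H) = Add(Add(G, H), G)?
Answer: Pow(5267, Rational(1, 2)) ≈ 72.574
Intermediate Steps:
Function('n')(G, H) = Add(H, Mul(2, G))
Pow(Add(T, Function('n')(191, -88)), Rational(1, 2)) = Pow(Add(4973, Add(-88, Mul(2, 191))), Rational(1, 2)) = Pow(Add(4973, Add(-88, 382)), Rational(1, 2)) = Pow(Add(4973, 294), Rational(1, 2)) = Pow(5267, Rational(1, 2))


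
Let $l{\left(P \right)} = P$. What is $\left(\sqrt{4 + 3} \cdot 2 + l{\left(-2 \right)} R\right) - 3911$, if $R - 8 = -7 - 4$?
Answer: $-3905 + 2 \sqrt{7} \approx -3899.7$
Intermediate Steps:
$R = -3$ ($R = 8 - 11 = -3$)
$\left(\sqrt{4 + 3} \cdot 2 + l{\left(-2 \right)} R\right) - 3911 = \left(\sqrt{4 + 3} \cdot 2 - -6\right) - 3911 = \left(\sqrt{7} \cdot 2 + 6\right) - 3911 = \left(2 \sqrt{7} + 6\right) - 3911 = \left(6 + 2 \sqrt{7}\right) - 3911 = -3905 + 2 \sqrt{7}$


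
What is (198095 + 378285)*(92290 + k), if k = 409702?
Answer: 289338148960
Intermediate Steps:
(198095 + 378285)*(92290 + k) = (198095 + 378285)*(92290 + 409702) = 576380*501992 = 289338148960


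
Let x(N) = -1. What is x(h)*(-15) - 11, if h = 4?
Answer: 4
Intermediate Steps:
x(h)*(-15) - 11 = -1*(-15) - 11 = 15 - 11 = 4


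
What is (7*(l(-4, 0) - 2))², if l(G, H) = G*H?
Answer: 196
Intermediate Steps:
(7*(l(-4, 0) - 2))² = (7*(-4*0 - 2))² = (7*(0 - 2))² = (7*(-2))² = (-14)² = 196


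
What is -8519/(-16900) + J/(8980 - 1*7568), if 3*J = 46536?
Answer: 68545407/5965700 ≈ 11.490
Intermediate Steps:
J = 15512 (J = (⅓)*46536 = 15512)
-8519/(-16900) + J/(8980 - 1*7568) = -8519/(-16900) + 15512/(8980 - 1*7568) = -8519*(-1/16900) + 15512/(8980 - 7568) = 8519/16900 + 15512/1412 = 8519/16900 + 15512*(1/1412) = 8519/16900 + 3878/353 = 68545407/5965700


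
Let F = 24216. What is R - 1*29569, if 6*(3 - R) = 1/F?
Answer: -4295821537/145296 ≈ -29566.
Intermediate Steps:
R = 435887/145296 (R = 3 - ⅙/24216 = 3 - ⅙*1/24216 = 3 - 1/145296 = 435887/145296 ≈ 3.0000)
R - 1*29569 = 435887/145296 - 1*29569 = 435887/145296 - 29569 = -4295821537/145296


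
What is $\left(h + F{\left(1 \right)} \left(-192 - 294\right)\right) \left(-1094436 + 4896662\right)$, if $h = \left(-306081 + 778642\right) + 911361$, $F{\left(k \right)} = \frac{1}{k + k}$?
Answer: $5261060269454$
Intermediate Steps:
$F{\left(k \right)} = \frac{1}{2 k}$
$h = 1383922$ ($h = 472561 + 911361 = 1383922$)
$\left(h + F{\left(1 \right)} \left(-192 - 294\right)\right) \left(-1094436 + 4896662\right) = \left(1383922 + \frac{1}{2 \cdot 1} \left(-192 - 294\right)\right) \left(-1094436 + 4896662\right) = \left(1383922 + \frac{1}{2} \cdot 1 \left(-486\right)\right) 3802226 = \left(1383922 + \frac{1}{2} \left(-486\right)\right) 3802226 = \left(1383922 - 243\right) 3802226 = 1383679 \cdot 3802226 = 5261060269454$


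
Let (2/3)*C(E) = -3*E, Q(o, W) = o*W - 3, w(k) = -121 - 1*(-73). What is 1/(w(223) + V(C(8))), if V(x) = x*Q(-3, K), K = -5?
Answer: -1/480 ≈ -0.0020833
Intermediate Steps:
w(k) = -48 (w(k) = -121 + 73 = -48)
Q(o, W) = -3 + W*o (Q(o, W) = W*o - 3 = -3 + W*o)
C(E) = -9*E/2 (C(E) = 3*(-3*E)/2 = -9*E/2)
V(x) = 12*x (V(x) = x*(-3 - 5*(-3)) = x*(-3 + 15) = x*12 = 12*x)
1/(w(223) + V(C(8))) = 1/(-48 + 12*(-9/2*8)) = 1/(-48 + 12*(-36)) = 1/(-48 - 432) = 1/(-480) = -1/480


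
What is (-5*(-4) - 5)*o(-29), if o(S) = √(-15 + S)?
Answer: 30*I*√11 ≈ 99.499*I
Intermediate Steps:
(-5*(-4) - 5)*o(-29) = (-5*(-4) - 5)*√(-15 - 29) = (20 - 5)*√(-44) = 15*(2*I*√11) = 30*I*√11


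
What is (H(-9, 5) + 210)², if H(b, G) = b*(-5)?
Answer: 65025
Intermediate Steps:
H(b, G) = -5*b
(H(-9, 5) + 210)² = (-5*(-9) + 210)² = (45 + 210)² = 255² = 65025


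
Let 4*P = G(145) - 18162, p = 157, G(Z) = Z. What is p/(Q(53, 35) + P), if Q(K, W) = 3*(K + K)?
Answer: -628/16745 ≈ -0.037504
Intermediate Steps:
Q(K, W) = 6*K (Q(K, W) = 3*(2*K) = 6*K)
P = -18017/4 (P = (145 - 18162)/4 = (¼)*(-18017) = -18017/4 ≈ -4504.3)
p/(Q(53, 35) + P) = 157/(6*53 - 18017/4) = 157/(318 - 18017/4) = 157/(-16745/4) = -4/16745*157 = -628/16745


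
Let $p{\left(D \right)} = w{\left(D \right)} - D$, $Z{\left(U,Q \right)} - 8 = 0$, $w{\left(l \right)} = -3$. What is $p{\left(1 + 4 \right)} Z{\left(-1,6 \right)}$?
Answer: $-64$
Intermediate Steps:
$Z{\left(U,Q \right)} = 8$ ($Z{\left(U,Q \right)} = 8 + 0 = 8$)
$p{\left(D \right)} = -3 - D$
$p{\left(1 + 4 \right)} Z{\left(-1,6 \right)} = \left(-3 - \left(1 + 4\right)\right) 8 = \left(-3 - 5\right) 8 = \left(-8\right) 8 = -64$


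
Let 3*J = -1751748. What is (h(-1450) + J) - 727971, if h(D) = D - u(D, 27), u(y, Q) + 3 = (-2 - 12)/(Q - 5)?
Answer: -14446667/11 ≈ -1.3133e+6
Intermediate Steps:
J = -583916 (J = (⅓)*(-1751748) = -583916)
u(y, Q) = -3 - 14/(-5 + Q) (u(y, Q) = -3 + (-2 - 12)/(Q - 5) = -3 - 14/(-5 + Q))
h(D) = 40/11 + D (h(D) = D - (1 - 3*27)/(-5 + 27) = D - (1 - 81)/22 = D - (-80)/22 = D - 1*(-40/11) = D + 40/11 = 40/11 + D)
(h(-1450) + J) - 727971 = ((40/11 - 1450) - 583916) - 727971 = (-15910/11 - 583916) - 727971 = -6438986/11 - 727971 = -14446667/11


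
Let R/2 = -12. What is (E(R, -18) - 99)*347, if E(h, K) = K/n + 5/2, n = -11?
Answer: -724189/22 ≈ -32918.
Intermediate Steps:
R = -24 (R = 2*(-12) = -24)
E(h, K) = 5/2 - K/11 (E(h, K) = K/(-11) + 5/2 = K*(-1/11) + 5*(½) = -K/11 + 5/2 = 5/2 - K/11)
(E(R, -18) - 99)*347 = ((5/2 - 1/11*(-18)) - 99)*347 = ((5/2 + 18/11) - 99)*347 = (91/22 - 99)*347 = -2087/22*347 = -724189/22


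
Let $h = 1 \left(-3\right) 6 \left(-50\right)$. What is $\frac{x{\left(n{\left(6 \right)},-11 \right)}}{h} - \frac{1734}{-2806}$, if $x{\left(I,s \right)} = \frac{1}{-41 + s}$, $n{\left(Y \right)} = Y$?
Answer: $\frac{40574197}{65660400} \approx 0.61794$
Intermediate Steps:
$h = 900$ ($h = \left(-3\right) 6 \left(-50\right) = \left(-18\right) \left(-50\right) = 900$)
$\frac{x{\left(n{\left(6 \right)},-11 \right)}}{h} - \frac{1734}{-2806} = \frac{1}{\left(-41 - 11\right) 900} - \frac{1734}{-2806} = \frac{1}{-52} \cdot \frac{1}{900} - - \frac{867}{1403} = \left(- \frac{1}{52}\right) \frac{1}{900} + \frac{867}{1403} = - \frac{1}{46800} + \frac{867}{1403} = \frac{40574197}{65660400}$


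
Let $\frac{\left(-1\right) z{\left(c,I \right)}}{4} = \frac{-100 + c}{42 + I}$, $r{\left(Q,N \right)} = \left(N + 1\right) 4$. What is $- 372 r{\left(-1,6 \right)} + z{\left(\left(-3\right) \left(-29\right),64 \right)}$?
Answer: $- \frac{552022}{53} \approx -10416.0$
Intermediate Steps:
$r{\left(Q,N \right)} = 4 + 4 N$ ($r{\left(Q,N \right)} = \left(1 + N\right) 4 = 4 + 4 N$)
$z{\left(c,I \right)} = - \frac{4 \left(-100 + c\right)}{42 + I}$ ($z{\left(c,I \right)} = - 4 \frac{-100 + c}{42 + I} = - \frac{4 \left(-100 + c\right)}{42 + I}$)
$- 372 r{\left(-1,6 \right)} + z{\left(\left(-3\right) \left(-29\right),64 \right)} = - 372 \left(4 + 4 \cdot 6\right) + \frac{4 \left(100 - \left(-3\right) \left(-29\right)\right)}{42 + 64} = - 372 \left(4 + 24\right) + \frac{4 \left(100 - 87\right)}{106} = \left(-372\right) 28 + 4 \cdot \frac{1}{106} \left(100 - 87\right) = -10416 + 4 \cdot \frac{1}{106} \cdot 13 = -10416 + \frac{26}{53} = - \frac{552022}{53}$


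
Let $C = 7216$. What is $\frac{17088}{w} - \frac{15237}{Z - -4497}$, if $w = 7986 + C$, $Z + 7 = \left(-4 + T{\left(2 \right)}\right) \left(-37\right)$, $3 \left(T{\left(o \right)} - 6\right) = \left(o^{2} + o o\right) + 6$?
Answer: $- \frac{238684191}{96760730} \approx -2.4667$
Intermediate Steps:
$T{\left(o \right)} = 8 + \frac{2 o^{2}}{3}$ ($T{\left(o \right)} = 6 + \frac{\left(o^{2} + o o\right) + 6}{3} = 6 + \frac{\left(o^{2} + o^{2}\right) + 6}{3} = 6 + \frac{2 o^{2} + 6}{3} = 6 + \frac{6 + 2 o^{2}}{3} = 6 + \left(2 + \frac{2 o^{2}}{3}\right) = 8 + \frac{2 o^{2}}{3}$)
$Z = - \frac{761}{3}$ ($Z = -7 + \left(-4 + \left(8 + \frac{2 \cdot 2^{2}}{3}\right)\right) \left(-37\right) = -7 + \left(-4 + \left(8 + \frac{2}{3} \cdot 4\right)\right) \left(-37\right) = -7 + \left(-4 + \left(8 + \frac{8}{3}\right)\right) \left(-37\right) = -7 + \left(-4 + \frac{32}{3}\right) \left(-37\right) = -7 + \frac{20}{3} \left(-37\right) = -7 - \frac{740}{3} = - \frac{761}{3} \approx -253.67$)
$w = 15202$ ($w = 7986 + 7216 = 15202$)
$\frac{17088}{w} - \frac{15237}{Z - -4497} = \frac{17088}{15202} - \frac{15237}{- \frac{761}{3} - -4497} = 17088 \cdot \frac{1}{15202} - \frac{15237}{- \frac{761}{3} + 4497} = \frac{8544}{7601} - \frac{15237}{\frac{12730}{3}} = \frac{8544}{7601} - \frac{45711}{12730} = - \frac{238684191}{96760730}$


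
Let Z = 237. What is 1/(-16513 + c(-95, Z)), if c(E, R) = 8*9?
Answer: -1/16441 ≈ -6.0824e-5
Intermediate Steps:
c(E, R) = 72
1/(-16513 + c(-95, Z)) = 1/(-16513 + 72) = 1/(-16441) = -1/16441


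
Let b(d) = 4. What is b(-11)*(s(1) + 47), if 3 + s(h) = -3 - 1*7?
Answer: 136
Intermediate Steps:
s(h) = -13 (s(h) = -3 + (-3 - 1*7) = -3 + (-3 - 7) = -3 - 10 = -13)
b(-11)*(s(1) + 47) = 4*(-13 + 47) = 4*34 = 136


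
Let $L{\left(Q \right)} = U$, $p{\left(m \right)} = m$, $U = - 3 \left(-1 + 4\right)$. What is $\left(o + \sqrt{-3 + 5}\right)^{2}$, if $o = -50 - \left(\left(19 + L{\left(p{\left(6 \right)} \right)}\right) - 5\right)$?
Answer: $\left(55 - \sqrt{2}\right)^{2} \approx 2871.4$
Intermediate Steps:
$U = -9$ ($U = \left(-3\right) 3 = -9$)
$L{\left(Q \right)} = -9$
$o = -55$ ($o = -50 - \left(\left(19 - 9\right) - 5\right) = -50 - \left(10 - 5\right) = -50 - 5 = -55$)
$\left(o + \sqrt{-3 + 5}\right)^{2} = \left(-55 + \sqrt{-3 + 5}\right)^{2} = \left(-55 + \sqrt{2}\right)^{2}$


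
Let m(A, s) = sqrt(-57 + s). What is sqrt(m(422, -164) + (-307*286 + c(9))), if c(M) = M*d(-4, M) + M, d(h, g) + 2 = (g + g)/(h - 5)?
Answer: sqrt(-87829 + I*sqrt(221)) ≈ 0.025 + 296.36*I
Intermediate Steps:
d(h, g) = -2 + 2*g/(-5 + h) (d(h, g) = -2 + (g + g)/(h - 5) = -2 + (2*g)/(-5 + h) = -2 + 2*g/(-5 + h))
c(M) = M + M*(-2 - 2*M/9) (c(M) = M*(2*(5 + M - 1*(-4))/(-5 - 4)) + M = M*(2*(5 + M + 4)/(-9)) + M = M*(2*(-1/9)*(9 + M)) + M = M*(-2 - 2*M/9) + M = M + M*(-2 - 2*M/9))
sqrt(m(422, -164) + (-307*286 + c(9))) = sqrt(sqrt(-57 - 164) + (-307*286 - 1/9*9*(9 + 2*9))) = sqrt(sqrt(-221) + (-87802 - 1/9*9*(9 + 18))) = sqrt(I*sqrt(221) + (-87802 - 1/9*9*27)) = sqrt(I*sqrt(221) + (-87802 - 27)) = sqrt(I*sqrt(221) - 87829) = sqrt(-87829 + I*sqrt(221))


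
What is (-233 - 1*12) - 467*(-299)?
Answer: 139388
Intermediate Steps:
(-233 - 1*12) - 467*(-299) = (-233 - 12) + 139633 = -245 + 139633 = 139388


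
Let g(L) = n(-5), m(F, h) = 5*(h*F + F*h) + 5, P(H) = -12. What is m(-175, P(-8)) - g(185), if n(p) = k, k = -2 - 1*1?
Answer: 21008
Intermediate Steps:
k = -3 (k = -2 - 1 = -3)
m(F, h) = 5 + 10*F*h (m(F, h) = 5*(F*h + F*h) + 5 = 5*(2*F*h) + 5 = 10*F*h + 5 = 5 + 10*F*h)
n(p) = -3
g(L) = -3
m(-175, P(-8)) - g(185) = (5 + 10*(-175)*(-12)) - 1*(-3) = (5 + 21000) + 3 = 21005 + 3 = 21008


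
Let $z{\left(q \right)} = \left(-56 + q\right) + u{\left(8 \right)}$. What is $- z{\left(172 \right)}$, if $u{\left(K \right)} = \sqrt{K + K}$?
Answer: $-120$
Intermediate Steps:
$u{\left(K \right)} = \sqrt{2} \sqrt{K}$ ($u{\left(K \right)} = \sqrt{2 K} = \sqrt{2} \sqrt{K}$)
$z{\left(q \right)} = -52 + q$ ($z{\left(q \right)} = \left(-56 + q\right) + \sqrt{2} \sqrt{8} = \left(-56 + q\right) + \sqrt{2} \cdot 2 \sqrt{2} = \left(-56 + q\right) + 4 = -52 + q$)
$- z{\left(172 \right)} = - (-52 + 172) = \left(-1\right) 120 = -120$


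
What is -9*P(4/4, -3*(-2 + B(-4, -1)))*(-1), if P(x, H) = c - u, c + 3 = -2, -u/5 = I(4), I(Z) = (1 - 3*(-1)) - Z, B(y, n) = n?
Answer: -45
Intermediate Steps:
I(Z) = 4 - Z (I(Z) = (1 + 3) - Z = 4 - Z)
u = 0 (u = -5*(4 - 1*4) = -5*(4 - 4) = -5*0 = 0)
c = -5 (c = -3 - 2 = -5)
P(x, H) = -5 (P(x, H) = -5 - 1*0 = -5 + 0 = -5)
-9*P(4/4, -3*(-2 + B(-4, -1)))*(-1) = -9*(-5)*(-1) = 45*(-1) = -45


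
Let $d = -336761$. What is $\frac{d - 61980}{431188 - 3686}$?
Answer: $- \frac{398741}{427502} \approx -0.93272$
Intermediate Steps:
$\frac{d - 61980}{431188 - 3686} = \frac{-336761 - 61980}{431188 - 3686} = - \frac{398741}{427502}$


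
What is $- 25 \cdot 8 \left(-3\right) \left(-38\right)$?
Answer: $-22800$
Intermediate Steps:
$- 25 \cdot 8 \left(-3\right) \left(-38\right) = \left(-25\right) \left(-24\right) \left(-38\right) = 600 \left(-38\right) = -22800$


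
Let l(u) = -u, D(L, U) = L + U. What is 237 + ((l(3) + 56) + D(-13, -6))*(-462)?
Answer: -15471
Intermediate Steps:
237 + ((l(3) + 56) + D(-13, -6))*(-462) = 237 + ((-1*3 + 56) + (-13 - 6))*(-462) = 237 + ((-3 + 56) - 19)*(-462) = 237 + (53 - 19)*(-462) = 237 + 34*(-462) = 237 - 15708 = -15471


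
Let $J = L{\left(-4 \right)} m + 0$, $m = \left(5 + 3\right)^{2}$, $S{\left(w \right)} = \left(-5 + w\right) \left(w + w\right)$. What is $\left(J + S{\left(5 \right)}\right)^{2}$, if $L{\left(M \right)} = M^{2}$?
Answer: $1048576$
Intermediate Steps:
$S{\left(w \right)} = 2 w \left(-5 + w\right)$ ($S{\left(w \right)} = \left(-5 + w\right) 2 w = 2 w \left(-5 + w\right)$)
$m = 64$ ($m = 8^{2} = 64$)
$J = 1024$ ($J = \left(-4\right)^{2} \cdot 64 + 0 = 16 \cdot 64 + 0 = 1024 + 0 = 1024$)
$\left(J + S{\left(5 \right)}\right)^{2} = \left(1024 + 2 \cdot 5 \left(-5 + 5\right)\right)^{2} = \left(1024 + 2 \cdot 5 \cdot 0\right)^{2} = \left(1024 + 0\right)^{2} = 1024^{2} = 1048576$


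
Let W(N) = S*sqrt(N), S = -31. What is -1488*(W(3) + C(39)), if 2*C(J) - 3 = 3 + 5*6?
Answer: -26784 + 46128*sqrt(3) ≈ 53112.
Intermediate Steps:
C(J) = 18 (C(J) = 3/2 + (3 + 5*6)/2 = 3/2 + (3 + 30)/2 = 3/2 + (1/2)*33 = 3/2 + 33/2 = 18)
W(N) = -31*sqrt(N)
-1488*(W(3) + C(39)) = -1488*(-31*sqrt(3) + 18) = -1488*(18 - 31*sqrt(3)) = -26784 + 46128*sqrt(3)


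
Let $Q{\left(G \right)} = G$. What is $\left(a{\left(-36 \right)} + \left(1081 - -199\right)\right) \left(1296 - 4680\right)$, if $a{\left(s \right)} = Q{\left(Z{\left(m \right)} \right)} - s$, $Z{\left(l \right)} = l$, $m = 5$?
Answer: $-4470264$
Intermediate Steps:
$a{\left(s \right)} = 5 - s$
$\left(a{\left(-36 \right)} + \left(1081 - -199\right)\right) \left(1296 - 4680\right) = \left(\left(5 - -36\right) + \left(1081 - -199\right)\right) \left(1296 - 4680\right) = \left(\left(5 + 36\right) + \left(1081 + 199\right)\right) \left(-3384\right) = \left(41 + 1280\right) \left(-3384\right) = 1321 \left(-3384\right) = -4470264$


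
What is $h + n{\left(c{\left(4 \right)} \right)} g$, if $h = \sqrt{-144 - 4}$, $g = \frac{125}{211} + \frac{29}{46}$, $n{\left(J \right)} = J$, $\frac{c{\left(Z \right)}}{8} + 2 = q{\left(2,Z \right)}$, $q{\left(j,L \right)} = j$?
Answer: $2 i \sqrt{37} \approx 12.166 i$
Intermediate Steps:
$c{\left(Z \right)} = 0$ ($c{\left(Z \right)} = -16 + 8 \cdot 2 = -16 + 16 = 0$)
$g = \frac{11869}{9706}$ ($g = 125 \cdot \frac{1}{211} + 29 \cdot \frac{1}{46} = \frac{125}{211} + \frac{29}{46} = \frac{11869}{9706} \approx 1.2229$)
$h = 2 i \sqrt{37}$ ($h = \sqrt{-148} = 2 i \sqrt{37} \approx 12.166 i$)
$h + n{\left(c{\left(4 \right)} \right)} g = 2 i \sqrt{37} + 0 \cdot \frac{11869}{9706} = 2 i \sqrt{37} + 0 = 2 i \sqrt{37}$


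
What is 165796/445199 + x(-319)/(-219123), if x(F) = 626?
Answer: 36051022334/97553340477 ≈ 0.36955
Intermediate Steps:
165796/445199 + x(-319)/(-219123) = 165796/445199 + 626/(-219123) = 165796*(1/445199) + 626*(-1/219123) = 165796/445199 - 626/219123 = 36051022334/97553340477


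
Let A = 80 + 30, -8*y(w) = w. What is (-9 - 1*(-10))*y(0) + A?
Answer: 110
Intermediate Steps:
y(w) = -w/8
A = 110
(-9 - 1*(-10))*y(0) + A = (-9 - 1*(-10))*(-⅛*0) + 110 = (-9 + 10)*0 + 110 = 1*0 + 110 = 0 + 110 = 110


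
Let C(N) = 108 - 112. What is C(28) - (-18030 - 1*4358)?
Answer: 22384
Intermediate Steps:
C(N) = -4
C(28) - (-18030 - 1*4358) = -4 - (-18030 - 1*4358) = -4 - (-18030 - 4358) = -4 - 1*(-22388) = -4 + 22388 = 22384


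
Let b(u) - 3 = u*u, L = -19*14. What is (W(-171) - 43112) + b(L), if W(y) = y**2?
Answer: 56888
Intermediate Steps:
L = -266
b(u) = 3 + u**2 (b(u) = 3 + u*u = 3 + u**2)
(W(-171) - 43112) + b(L) = ((-171)**2 - 43112) + (3 + (-266)**2) = (29241 - 43112) + (3 + 70756) = -13871 + 70759 = 56888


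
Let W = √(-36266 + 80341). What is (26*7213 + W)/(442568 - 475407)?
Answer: -187538/32839 - 5*√1763/32839 ≈ -5.7172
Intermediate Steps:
W = 5*√1763 (W = √44075 = 5*√1763 ≈ 209.94)
(26*7213 + W)/(442568 - 475407) = (26*7213 + 5*√1763)/(442568 - 475407) = (187538 + 5*√1763)/(-32839) = (187538 + 5*√1763)*(-1/32839) = -187538/32839 - 5*√1763/32839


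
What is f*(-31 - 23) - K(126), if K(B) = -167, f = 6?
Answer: -157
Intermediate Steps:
f*(-31 - 23) - K(126) = 6*(-31 - 23) - 1*(-167) = 6*(-54) + 167 = -324 + 167 = -157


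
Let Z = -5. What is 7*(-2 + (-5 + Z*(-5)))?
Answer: 126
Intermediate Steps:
7*(-2 + (-5 + Z*(-5))) = 7*(-2 + (-5 - 5*(-5))) = 7*(-2 + (-5 + 25)) = 7*(-2 + 20) = 7*18 = 126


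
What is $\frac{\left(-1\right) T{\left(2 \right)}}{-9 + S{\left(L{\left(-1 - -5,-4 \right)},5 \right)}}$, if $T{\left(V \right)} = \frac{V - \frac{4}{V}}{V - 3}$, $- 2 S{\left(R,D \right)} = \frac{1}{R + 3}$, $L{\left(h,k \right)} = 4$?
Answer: $0$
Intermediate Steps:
$S{\left(R,D \right)} = - \frac{1}{2 \left(3 + R\right)}$ ($S{\left(R,D \right)} = - \frac{1}{2 \left(R + 3\right)} = - \frac{1}{2 \left(3 + R\right)}$)
$T{\left(V \right)} = \frac{V - \frac{4}{V}}{-3 + V}$
$\frac{\left(-1\right) T{\left(2 \right)}}{-9 + S{\left(L{\left(-1 - -5,-4 \right)},5 \right)}} = \frac{\left(-1\right) \frac{-4 + 2^{2}}{2 \left(-3 + 2\right)}}{-9 - \frac{1}{6 + 2 \cdot 4}} = \frac{\left(-1\right) \frac{-4 + 4}{2 \left(-1\right)}}{-9 - \frac{1}{6 + 8}} = \frac{\left(-1\right) \frac{1}{2} \left(-1\right) 0}{-9 - \frac{1}{14}} = \frac{\left(-1\right) 0}{-9 - \frac{1}{14}} = \frac{0}{-9 - \frac{1}{14}} = \frac{0}{- \frac{127}{14}} = 0 \left(- \frac{14}{127}\right) = 0$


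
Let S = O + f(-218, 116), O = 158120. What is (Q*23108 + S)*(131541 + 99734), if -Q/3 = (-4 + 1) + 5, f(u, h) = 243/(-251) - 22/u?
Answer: 123202672230550/27359 ≈ 4.5032e+9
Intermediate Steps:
f(u, h) = -243/251 - 22/u (f(u, h) = 243*(-1/251) - 22/u = -243/251 - 22/u)
Q = -6 (Q = -3*((-4 + 1) + 5) = -3*(-3 + 5) = -3*2 = -6)
S = 4325981354/27359 (S = 158120 + (-243/251 - 22/(-218)) = 158120 + (-243/251 - 22*(-1/218)) = 158120 + (-243/251 + 11/109) = 158120 - 23726/27359 = 4325981354/27359 ≈ 1.5812e+5)
(Q*23108 + S)*(131541 + 99734) = (-6*23108 + 4325981354/27359)*(131541 + 99734) = (-138648 + 4325981354/27359)*231275 = (532710722/27359)*231275 = 123202672230550/27359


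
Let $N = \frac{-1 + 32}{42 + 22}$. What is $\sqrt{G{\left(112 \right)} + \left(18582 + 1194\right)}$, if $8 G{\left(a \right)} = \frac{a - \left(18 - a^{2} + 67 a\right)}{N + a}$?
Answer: $\frac{4 \sqrt{64074922669}}{7199} \approx 140.65$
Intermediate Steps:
$N = \frac{31}{64} \approx 0.48438$
$G{\left(a \right)} = \frac{-18 + a^{2} - 66 a}{8 \left(\frac{31}{64} + a\right)}$ ($G{\left(a \right)} = \frac{\left(a - \left(18 - a^{2} + 67 a\right)\right) \frac{1}{\frac{31}{64} + a}}{8} = \frac{\left(-18 + a^{2} - 66 a\right) \frac{1}{\frac{31}{64} + a}}{8} = \frac{\frac{1}{\frac{31}{64} + a} \left(-18 + a^{2} - 66 a\right)}{8} = \frac{-18 + a^{2} - 66 a}{8 \left(\frac{31}{64} + a\right)}$)
$\sqrt{G{\left(112 \right)} + \left(18582 + 1194\right)} = \sqrt{\frac{8 \left(-18 + 112^{2} - 7392\right)}{31 + 64 \cdot 112} + \left(18582 + 1194\right)} = \sqrt{\frac{8 \left(-18 + 12544 - 7392\right)}{31 + 7168} + 19776} = \sqrt{8 \cdot \frac{1}{7199} \cdot 5134 + 19776} = \sqrt{\frac{41072}{7199} + 19776} = \sqrt{\frac{142408496}{7199}} = \frac{4 \sqrt{64074922669}}{7199}$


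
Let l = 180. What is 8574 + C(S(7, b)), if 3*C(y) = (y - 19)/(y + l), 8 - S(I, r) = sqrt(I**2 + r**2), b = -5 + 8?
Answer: 453812183/52929 - 199*sqrt(58)/105858 ≈ 8574.0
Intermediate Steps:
b = 3
S(I, r) = 8 - sqrt(I**2 + r**2)
C(y) = (-19 + y)/(3*(180 + y)) (C(y) = ((y - 19)/(y + 180))/3 = ((-19 + y)/(180 + y))/3 = (-19 + y)/(3*(180 + y)))
8574 + C(S(7, b)) = 8574 + (-19 + (8 - sqrt(7**2 + 3**2)))/(3*(180 + (8 - sqrt(7**2 + 3**2)))) = 8574 + (-19 + (8 - sqrt(49 + 9)))/(3*(180 + (8 - sqrt(49 + 9)))) = 8574 + (-19 + (8 - sqrt(58)))/(3*(180 + (8 - sqrt(58)))) = 8574 + (-11 - sqrt(58))/(3*(188 - sqrt(58)))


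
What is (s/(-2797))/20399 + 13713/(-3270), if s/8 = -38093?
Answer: -260470818753/62191043270 ≈ -4.1882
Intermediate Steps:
s = -304744 (s = 8*(-38093) = -304744)
(s/(-2797))/20399 + 13713/(-3270) = -304744/(-2797)/20399 + 13713/(-3270) = -304744*(-1/2797)*(1/20399) + 13713*(-1/3270) = (304744/2797)*(1/20399) - 4571/1090 = 304744/57056003 - 4571/1090 = -260470818753/62191043270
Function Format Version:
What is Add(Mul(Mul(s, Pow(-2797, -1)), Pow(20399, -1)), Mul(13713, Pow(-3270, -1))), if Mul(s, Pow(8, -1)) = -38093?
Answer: Rational(-260470818753, 62191043270) ≈ -4.1882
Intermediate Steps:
s = -304744 (s = Mul(8, -38093) = -304744)
Add(Mul(Mul(s, Pow(-2797, -1)), Pow(20399, -1)), Mul(13713, Pow(-3270, -1))) = Add(Mul(Mul(-304744, Pow(-2797, -1)), Pow(20399, -1)), Mul(13713, Pow(-3270, -1))) = Add(Mul(Mul(-304744, Rational(-1, 2797)), Rational(1, 20399)), Mul(13713, Rational(-1, 3270))) = Add(Mul(Rational(304744, 2797), Rational(1, 20399)), Rational(-4571, 1090)) = Add(Rational(304744, 57056003), Rational(-4571, 1090)) = Rational(-260470818753, 62191043270)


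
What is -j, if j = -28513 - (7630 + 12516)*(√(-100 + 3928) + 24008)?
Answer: 483693681 + 40292*√957 ≈ 4.8494e+8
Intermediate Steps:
j = -483693681 - 40292*√957 (j = -28513 - 20146*(√3828 + 24008) = -28513 - 20146*(2*√957 + 24008) = -28513 - 20146*(24008 + 2*√957) = -28513 - (483665168 + 40292*√957) = -28513 + (-483665168 - 40292*√957) = -483693681 - 40292*√957 ≈ -4.8494e+8)
-j = -(-483693681 - 40292*√957) = 483693681 + 40292*√957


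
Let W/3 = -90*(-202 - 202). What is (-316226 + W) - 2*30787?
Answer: -268720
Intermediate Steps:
W = 109080 (W = 3*(-90*(-202 - 202)) = 3*(-90*(-404)) = 3*36360 = 109080)
(-316226 + W) - 2*30787 = (-316226 + 109080) - 2*30787 = -207146 - 61574 = -268720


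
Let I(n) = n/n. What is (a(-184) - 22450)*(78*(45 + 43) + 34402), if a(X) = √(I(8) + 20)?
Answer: -926421700 + 41266*√21 ≈ -9.2623e+8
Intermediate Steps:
I(n) = 1
a(X) = √21 (a(X) = √(1 + 20) = √21)
(a(-184) - 22450)*(78*(45 + 43) + 34402) = (√21 - 22450)*(78*(45 + 43) + 34402) = (-22450 + √21)*(78*88 + 34402) = (-22450 + √21)*(6864 + 34402) = (-22450 + √21)*41266 = -926421700 + 41266*√21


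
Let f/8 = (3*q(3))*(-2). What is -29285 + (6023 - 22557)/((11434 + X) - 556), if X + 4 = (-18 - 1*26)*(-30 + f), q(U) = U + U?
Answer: -364108672/12433 ≈ -29286.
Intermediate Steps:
q(U) = 2*U
f = -288 (f = 8*((3*(2*3))*(-2)) = 8*((3*6)*(-2)) = 8*(18*(-2)) = 8*(-36) = -288)
X = 13988 (X = -4 + (-18 - 1*26)*(-30 - 288) = -4 + (-18 - 26)*(-318) = -4 - 44*(-318) = -4 + 13992 = 13988)
-29285 + (6023 - 22557)/((11434 + X) - 556) = -29285 + (6023 - 22557)/((11434 + 13988) - 556) = -29285 - 16534/(25422 - 556) = -29285 - 16534/24866 = -29285 - 16534*1/24866 = -29285 - 8267/12433 = -364108672/12433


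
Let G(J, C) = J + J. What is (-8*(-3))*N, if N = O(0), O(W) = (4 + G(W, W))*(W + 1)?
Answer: 96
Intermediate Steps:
G(J, C) = 2*J
O(W) = (1 + W)*(4 + 2*W) (O(W) = (4 + 2*W)*(W + 1) = (4 + 2*W)*(1 + W) = (1 + W)*(4 + 2*W))
N = 4 (N = 4 + 2*0**2 + 6*0 = 4 + 2*0 + 0 = 4 + 0 + 0 = 4)
(-8*(-3))*N = -8*(-3)*4 = 24*4 = 96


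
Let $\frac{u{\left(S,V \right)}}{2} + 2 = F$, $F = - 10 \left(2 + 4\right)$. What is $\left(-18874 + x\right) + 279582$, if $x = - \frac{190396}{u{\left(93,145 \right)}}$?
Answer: $\frac{8129547}{31} \approx 2.6224 \cdot 10^{5}$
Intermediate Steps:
$F = -60$ ($F = \left(-10\right) 6 = -60$)
$u{\left(S,V \right)} = -124$ ($u{\left(S,V \right)} = -4 + 2 \left(-60\right) = -4 - 120 = -124$)
$x = \frac{47599}{31}$ ($x = - \frac{190396}{-124} = \left(-190396\right) \left(- \frac{1}{124}\right) = \frac{47599}{31} \approx 1535.5$)
$\left(-18874 + x\right) + 279582 = \left(-18874 + \frac{47599}{31}\right) + 279582 = - \frac{537495}{31} + 279582 = \frac{8129547}{31}$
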